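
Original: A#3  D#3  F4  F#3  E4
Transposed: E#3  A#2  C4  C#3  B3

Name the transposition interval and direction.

down a perfect fourth

Take the first pair: A#3 → E#3. A to E spans 4 letter names, so the interval is some kind of fourth.
E#3 to A#3 is 5 semitones, which makes it a perfect fourth; the second version is lower, so the direction is down.
Checking another pair — E4 → B3 — gives the same interval.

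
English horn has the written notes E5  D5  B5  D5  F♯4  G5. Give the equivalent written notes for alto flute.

D5 C5 A5 C5 E4 F5

First find concert pitch: the English horn sounds a perfect fifth below written, so E5 D5 B5 D5 F♯4 G5 sounds A4 G4 E5 G4 B3 C5.
Then write for alto flute: it sounds a perfect fourth below written, so the part must be a perfect fourth above concert.
A4 → D5
G4 → C5
E5 → A5
G4 → C5
B3 → E4
C5 → F5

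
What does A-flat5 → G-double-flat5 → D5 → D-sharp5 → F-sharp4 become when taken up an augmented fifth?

E6 Db6 A#5 A##5 C##5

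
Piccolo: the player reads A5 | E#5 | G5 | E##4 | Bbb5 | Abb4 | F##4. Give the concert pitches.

A6 E#6 G6 E##5 Bbb6 Abb5 F##5

The piccolo sounds a perfect octave above written, so transpose each written note up a perfect octave.
A5 gives A6
E#5 gives E#6
G5 gives G6
E##4 gives E##5
Bbb5 gives Bbb6
Abb4 gives Abb5
F##4 gives F##5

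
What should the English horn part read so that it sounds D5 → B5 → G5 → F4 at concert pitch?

A5 F#6 D6 C5

The English horn sounds a perfect fifth below written, so the written part must be a perfect fifth above concert — transpose each note up.
D5 -> A5
B5 -> F#6
G5 -> D6
F4 -> C5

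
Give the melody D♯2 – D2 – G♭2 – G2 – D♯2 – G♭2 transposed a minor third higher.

F#2 F2 Bbb2 Bb2 F#2 Bbb2

A minor third up from D#2 gives F#2.
D2 up a minor third is F2.
Gb2: a third up reaches B, and 3 semitones makes it Bbb2.
G2: a third up reaches B, and 3 semitones makes it Bb2.
D#2: a third up reaches F, and 3 semitones makes it F#2.
Gb2: a third up reaches B, and 3 semitones makes it Bbb2.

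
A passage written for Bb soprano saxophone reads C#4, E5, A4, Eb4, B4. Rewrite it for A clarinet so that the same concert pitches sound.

D4 F5 Bb4 Fb4 C5

First find concert pitch: the Bb soprano saxophone sounds a major second below written, so C#4 E5 A4 Eb4 B4 sounds B3 D5 G4 Db4 A4.
Then write for A clarinet: it sounds a minor third below written, so the part must be a minor third above concert.
B3 → D4
D5 → F5
G4 → Bb4
Db4 → Fb4
A4 → C5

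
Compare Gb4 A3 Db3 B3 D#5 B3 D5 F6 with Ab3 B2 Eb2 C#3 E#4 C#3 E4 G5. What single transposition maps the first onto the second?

From Gb4 to Ab3 is 7 letter names — a seventh of some quality.
Ab3 to Gb4 is 10 semitones, which makes it a minor seventh; the second version is lower, so the direction is down.
Checking another pair — F6 → G5 — gives the same interval.

down a minor seventh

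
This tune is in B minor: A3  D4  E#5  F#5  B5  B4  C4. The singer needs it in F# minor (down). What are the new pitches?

E3 A3 B#4 C#5 F#5 F#4 G3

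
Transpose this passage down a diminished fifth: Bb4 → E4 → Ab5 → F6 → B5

Bb4: a fifth down reaches E, and 6 semitones makes it E4.
E4: a fifth down reaches A, and 6 semitones makes it A#3.
A diminished fifth down from Ab5 gives D5.
A diminished fifth down from F6 gives B5.
B5 down a diminished fifth is E#5.

E4 A#3 D5 B5 E#5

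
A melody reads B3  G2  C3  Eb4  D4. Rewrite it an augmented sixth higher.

G##4 E#3 A#3 C#5 B#4

An augmented sixth up from B3 gives G##4.
G2 up an augmented sixth is E#3.
C3 up an augmented sixth is A#3.
An augmented sixth up from Eb4 gives C#5.
D4: a sixth up reaches B, and 10 semitones makes it B#4.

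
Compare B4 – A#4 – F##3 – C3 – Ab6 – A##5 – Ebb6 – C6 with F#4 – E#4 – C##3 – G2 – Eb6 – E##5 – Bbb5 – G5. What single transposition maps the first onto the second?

down a perfect fourth

From B4 to F#4 is 4 letter names — a fourth of some quality.
F#4 to B4 is 5 semitones, which makes it a perfect fourth; the second version is lower, so the direction is down.
Checking another pair — C6 → G5 — gives the same interval.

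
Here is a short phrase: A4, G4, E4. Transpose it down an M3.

F4 Eb4 C4

A major third down from A4 gives F4.
A major third down from G4 gives Eb4.
E4 down a major third is C4.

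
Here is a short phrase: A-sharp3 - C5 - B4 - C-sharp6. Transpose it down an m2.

G##3 B4 A#4 B#5

A minor second down from A#3 gives G##3.
A minor second down from C5 gives B4.
A minor second down from B4 gives A#4.
C#6 down a minor second is B#5.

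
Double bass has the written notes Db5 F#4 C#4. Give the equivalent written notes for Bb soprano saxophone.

First find concert pitch: the double bass sounds a perfect octave below written, so Db5 F#4 C#4 sounds Db4 F#3 C#3.
Then write for Bb soprano saxophone: it sounds a major second below written, so the part must be a major second above concert.
Db4 → Eb4
F#3 → G#3
C#3 → D#3

Eb4 G#3 D#3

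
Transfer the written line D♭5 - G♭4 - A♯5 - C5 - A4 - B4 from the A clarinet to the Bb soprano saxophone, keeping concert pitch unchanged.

C5 F4 G##5 B4 G#4 A#4

First find concert pitch: the A clarinet sounds a minor third below written, so D♭5 G♭4 A♯5 C5 A4 B4 sounds Bb4 Eb4 F##5 A4 F#4 G#4.
Then write for Bb soprano saxophone: it sounds a major second below written, so the part must be a major second above concert.
Bb4 → C5
Eb4 → F4
F##5 → G##5
A4 → B4
F#4 → G#4
G#4 → A#4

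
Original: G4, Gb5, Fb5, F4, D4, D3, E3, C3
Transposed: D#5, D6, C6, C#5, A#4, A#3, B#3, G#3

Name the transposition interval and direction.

Take the first pair: G4 → D#5. G to D spans 5 letter names, so the interval is some kind of fifth.
G4 to D#5 is 8 semitones, which makes it an augmented fifth; the second version is higher, so the direction is up.
Checking another pair — C3 → G#3 — gives the same interval.

up an augmented fifth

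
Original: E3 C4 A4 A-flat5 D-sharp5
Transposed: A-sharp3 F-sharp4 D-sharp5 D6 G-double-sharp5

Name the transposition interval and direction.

up an augmented fourth

From E3 to A#3 is 4 letter names — a fourth of some quality.
E3 to A#3 is 6 semitones, which makes it an augmented fourth; the second version is higher, so the direction is up.
Checking another pair — D#5 → G##5 — gives the same interval.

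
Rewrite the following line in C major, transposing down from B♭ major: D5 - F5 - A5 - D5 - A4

E4 G4 B4 E4 B3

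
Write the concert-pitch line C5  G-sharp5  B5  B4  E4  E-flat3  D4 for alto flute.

F5 C#6 E6 E5 A4 Ab3 G4

Written C4 sounds as G3 on the alto flute, so concert pitches are written a perfect fourth up.
C5 becomes F5
G#5 becomes C#6
B5 becomes E6
B4 becomes E5
E4 becomes A4
Eb3 becomes Ab3
D4 becomes G4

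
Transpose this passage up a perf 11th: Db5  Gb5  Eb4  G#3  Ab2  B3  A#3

Gb6 Cb7 Ab5 C#5 Db4 E5 D#5

A perfect eleventh up from Db5 gives Gb6.
Gb5 up a perfect eleventh is Cb7.
Eb4: an eleventh up reaches A, and 17 semitones makes it Ab5.
G#3: an eleventh up reaches C, and 17 semitones makes it C#5.
Ab2 up a perfect eleventh is Db4.
B3 up a perfect eleventh is E5.
A perfect eleventh up from A#3 gives D#5.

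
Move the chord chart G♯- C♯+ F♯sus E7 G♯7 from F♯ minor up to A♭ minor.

F♯ minor up to A♭ minor is a diminished third; each chord root moves by that interval while the quality stays the same.
G♯-: root G♯ up a diminished third → Bb, giving Bb-.
C♯+: root C♯ up a diminished third → Eb, giving Eb+.
F♯sus: root F♯ up a diminished third → Ab, giving Absus.
E7: root E up a diminished third → Gb, giving Gb7.
G♯7: root G♯ up a diminished third → Bb, giving Bb7.

Bb- Eb+ Absus Gb7 Bb7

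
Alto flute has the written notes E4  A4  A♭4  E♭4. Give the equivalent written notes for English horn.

F#4 B4 Bb4 F4

First find concert pitch: the alto flute sounds a perfect fourth below written, so E4 A4 A♭4 E♭4 sounds B3 E4 Eb4 Bb3.
Then write for English horn: it sounds a perfect fifth below written, so the part must be a perfect fifth above concert.
B3 → F#4
E4 → B4
Eb4 → Bb4
Bb3 → F4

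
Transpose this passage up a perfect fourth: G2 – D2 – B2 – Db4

C3 G2 E3 Gb4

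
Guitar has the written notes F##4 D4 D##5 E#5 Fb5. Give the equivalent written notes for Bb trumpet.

G##3 E3 E##4 F##4 Gb4

First find concert pitch: the guitar sounds a perfect octave below written, so F##4 D4 D##5 E#5 Fb5 sounds F##3 D3 D##4 E#4 Fb4.
Then write for Bb trumpet: it sounds a major second below written, so the part must be a major second above concert.
F##3 → G##3
D3 → E3
D##4 → E##4
E#4 → F##4
Fb4 → Gb4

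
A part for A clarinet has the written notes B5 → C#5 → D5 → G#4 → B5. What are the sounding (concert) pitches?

The A clarinet sounds a minor third below written, so transpose each written note down a minor third.
B5 -> G#5
C#5 -> A#4
D5 -> B4
G#4 -> E#4
B5 -> G#5

G#5 A#4 B4 E#4 G#5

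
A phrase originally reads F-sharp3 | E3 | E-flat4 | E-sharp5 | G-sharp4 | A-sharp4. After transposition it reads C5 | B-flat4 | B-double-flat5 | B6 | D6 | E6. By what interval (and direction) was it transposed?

Take the first pair: F#3 → C5. F to C spans 12 letter names, so the interval is some kind of twelfth.
F#3 to C5 is 18 semitones, which makes it a diminished twelfth; the second version is higher, so the direction is up.
Checking another pair — A#4 → E6 — gives the same interval.

up a diminished twelfth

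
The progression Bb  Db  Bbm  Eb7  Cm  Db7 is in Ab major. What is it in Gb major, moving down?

Ab Cb Abm Db7 Bbm Cb7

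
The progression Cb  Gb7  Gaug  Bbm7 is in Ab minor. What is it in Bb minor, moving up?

Ab minor up to Bb minor is a major second; each chord root moves by that interval while the quality stays the same.
Cb: root Cb up a major second → Db, giving Db.
Gb7: root Gb up a major second → Ab, giving Ab7.
Gaug: root G up a major second → A, giving Aaug.
Bbm7: root Bb up a major second → C, giving Cm7.

Db Ab7 Aaug Cm7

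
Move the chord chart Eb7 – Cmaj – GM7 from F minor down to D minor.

C7 Amaj EM7

F minor down to D minor is a minor third; each chord root moves by that interval while the quality stays the same.
Eb7: root Eb down a minor third → C, giving C7.
Cmaj: root C down a minor third → A, giving Amaj.
GM7: root G down a minor third → E, giving EM7.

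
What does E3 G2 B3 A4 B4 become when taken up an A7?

D##4 F##3 A##4 G##5 A##5

E3 to D##4
G2 to F##3
B3 to A##4
A4 to G##5
B4 to A##5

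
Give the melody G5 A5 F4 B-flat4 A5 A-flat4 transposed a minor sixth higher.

Eb6 F6 Db5 Gb5 F6 Fb5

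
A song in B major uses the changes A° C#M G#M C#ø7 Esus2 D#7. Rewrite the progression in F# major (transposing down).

B major down to F# major is a perfect fourth; each chord root moves by that interval while the quality stays the same.
A°: root A down a perfect fourth → E, giving E°.
C#M: root C# down a perfect fourth → G#, giving G#M.
G#M: root G# down a perfect fourth → D#, giving D#M.
C#ø7: root C# down a perfect fourth → G#, giving G#ø7.
Esus2: root E down a perfect fourth → B, giving Bsus2.
D#7: root D# down a perfect fourth → A#, giving A#7.

E° G#M D#M G#ø7 Bsus2 A#7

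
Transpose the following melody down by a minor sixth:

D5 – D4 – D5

D5 → F#4
D4 → F#3
D5 → F#4

F#4 F#3 F#4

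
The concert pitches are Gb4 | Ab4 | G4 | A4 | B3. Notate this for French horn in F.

The French horn in F sounds a perfect fifth below written, so the written part must be a perfect fifth above concert — transpose each note up.
Gb4 gives Db5
Ab4 gives Eb5
G4 gives D5
A4 gives E5
B3 gives F#4

Db5 Eb5 D5 E5 F#4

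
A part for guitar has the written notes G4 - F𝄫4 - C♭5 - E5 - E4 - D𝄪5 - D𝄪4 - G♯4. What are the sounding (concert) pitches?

The guitar sounds a perfect octave below written, so transpose each written note down a perfect octave.
G4 → G3
Fbb4 → Fbb3
Cb5 → Cb4
E5 → E4
E4 → E3
D##5 → D##4
D##4 → D##3
G#4 → G#3

G3 Fbb3 Cb4 E4 E3 D##4 D##3 G#3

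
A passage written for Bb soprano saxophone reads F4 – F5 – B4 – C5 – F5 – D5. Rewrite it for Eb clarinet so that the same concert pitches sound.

First find concert pitch: the Bb soprano saxophone sounds a major second below written, so F4 F5 B4 C5 F5 D5 sounds Eb4 Eb5 A4 Bb4 Eb5 C5.
Then write for Eb clarinet: it sounds a minor third above written, so the part must be a minor third below concert.
Eb4 → C4
Eb5 → C5
A4 → F#4
Bb4 → G4
Eb5 → C5
C5 → A4

C4 C5 F#4 G4 C5 A4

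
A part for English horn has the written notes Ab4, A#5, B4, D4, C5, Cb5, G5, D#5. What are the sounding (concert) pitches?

The English horn sounds a perfect fifth below written, so transpose each written note down a perfect fifth.
Ab4 -> Db4
A#5 -> D#5
B4 -> E4
D4 -> G3
C5 -> F4
Cb5 -> Fb4
G5 -> C5
D#5 -> G#4

Db4 D#5 E4 G3 F4 Fb4 C5 G#4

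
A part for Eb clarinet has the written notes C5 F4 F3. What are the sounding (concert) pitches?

Eb5 Ab4 Ab3

The Eb clarinet sounds a minor third above written, so transpose each written note up a minor third.
C5 gives Eb5
F4 gives Ab4
F3 gives Ab3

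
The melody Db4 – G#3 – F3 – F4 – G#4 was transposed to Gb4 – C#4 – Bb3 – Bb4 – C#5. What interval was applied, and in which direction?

up a perfect fourth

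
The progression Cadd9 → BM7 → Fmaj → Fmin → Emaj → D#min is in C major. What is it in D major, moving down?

Dadd9 C#M7 Gmaj Gmin F#maj E#min

C major down to D major is a minor seventh; each chord root moves by that interval while the quality stays the same.
Cadd9: root C down a minor seventh → D, giving Dadd9.
BM7: root B down a minor seventh → C#, giving C#M7.
Fmaj: root F down a minor seventh → G, giving Gmaj.
Fmin: root F down a minor seventh → G, giving Gmin.
Emaj: root E down a minor seventh → F#, giving F#maj.
D#min: root D# down a minor seventh → E#, giving E#min.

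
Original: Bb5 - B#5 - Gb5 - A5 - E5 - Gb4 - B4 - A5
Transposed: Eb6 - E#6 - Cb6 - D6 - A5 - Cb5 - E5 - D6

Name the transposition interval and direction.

up a perfect fourth

Take the first pair: Bb5 → Eb6. B to E spans 4 letter names, so the interval is some kind of fourth.
Bb5 to Eb6 is 5 semitones, which makes it a perfect fourth; the second version is higher, so the direction is up.
Checking another pair — A5 → D6 — gives the same interval.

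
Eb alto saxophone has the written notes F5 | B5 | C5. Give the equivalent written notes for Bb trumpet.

First find concert pitch: the Eb alto saxophone sounds a major sixth below written, so F5 B5 C5 sounds Ab4 D5 Eb4.
Then write for Bb trumpet: it sounds a major second below written, so the part must be a major second above concert.
Ab4 → Bb4
D5 → E5
Eb4 → F4

Bb4 E5 F4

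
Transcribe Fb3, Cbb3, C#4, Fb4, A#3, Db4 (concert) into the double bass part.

The double bass sounds a perfect octave below written, so the written part must be a perfect octave above concert — transpose each note up.
Fb3 becomes Fb4
Cbb3 becomes Cbb4
C#4 becomes C#5
Fb4 becomes Fb5
A#3 becomes A#4
Db4 becomes Db5

Fb4 Cbb4 C#5 Fb5 A#4 Db5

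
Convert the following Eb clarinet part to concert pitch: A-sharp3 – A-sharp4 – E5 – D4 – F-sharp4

Written C4 on the Eb clarinet sounds as Eb4, a minor third higher; apply that shift to every note.
A#3 becomes C#4
A#4 becomes C#5
E5 becomes G5
D4 becomes F4
F#4 becomes A4

C#4 C#5 G5 F4 A4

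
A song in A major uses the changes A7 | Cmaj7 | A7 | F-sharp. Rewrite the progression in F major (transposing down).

F7 Abmaj7 F7 D

A major down to F major is a major third; each chord root moves by that interval while the quality stays the same.
A7: root A down a major third → F, giving F7.
Cmaj7: root C down a major third → Ab, giving Abmaj7.
A7: root A down a major third → F, giving F7.
F-sharp: root F-sharp down a major third → D, giving D.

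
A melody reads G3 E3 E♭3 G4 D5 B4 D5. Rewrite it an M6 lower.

G3 down a major sixth is Bb2.
A major sixth down from E3 gives G2.
A major sixth down from Eb3 gives Gb2.
G4: a sixth down reaches B, and 9 semitones makes it Bb3.
D5 down a major sixth is F4.
A major sixth down from B4 gives D4.
D5: a sixth down reaches F, and 9 semitones makes it F4.

Bb2 G2 Gb2 Bb3 F4 D4 F4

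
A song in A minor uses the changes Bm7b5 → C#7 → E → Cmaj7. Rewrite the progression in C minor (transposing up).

Dm7b5 E7 G Ebmaj7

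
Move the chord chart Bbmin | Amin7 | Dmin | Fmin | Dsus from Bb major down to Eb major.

Ebmin Dmin7 Gmin Bbmin Gsus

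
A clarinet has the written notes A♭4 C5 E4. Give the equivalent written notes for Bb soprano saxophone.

G4 B4 D#4

First find concert pitch: the A clarinet sounds a minor third below written, so A♭4 C5 E4 sounds F4 A4 C#4.
Then write for Bb soprano saxophone: it sounds a major second below written, so the part must be a major second above concert.
F4 → G4
A4 → B4
C#4 → D#4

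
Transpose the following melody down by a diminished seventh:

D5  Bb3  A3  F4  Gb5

E#4 C#3 B#2 G#3 A4

D5 down a diminished seventh is E#4.
Bb3: a seventh down reaches C, and 9 semitones makes it C#3.
A diminished seventh down from A3 gives B#2.
A diminished seventh down from F4 gives G#3.
A diminished seventh down from Gb5 gives A4.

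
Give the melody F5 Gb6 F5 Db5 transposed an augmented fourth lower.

Cb5 Dbb6 Cb5 Abb4

F5 becomes Cb5
Gb6 becomes Dbb6
F5 becomes Cb5
Db5 becomes Abb4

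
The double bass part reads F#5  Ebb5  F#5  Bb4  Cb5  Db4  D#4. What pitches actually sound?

Written C4 on the double bass sounds as C3, a perfect octave lower; apply that shift to every note.
F#5 gives F#4
Ebb5 gives Ebb4
F#5 gives F#4
Bb4 gives Bb3
Cb5 gives Cb4
Db4 gives Db3
D#4 gives D#3

F#4 Ebb4 F#4 Bb3 Cb4 Db3 D#3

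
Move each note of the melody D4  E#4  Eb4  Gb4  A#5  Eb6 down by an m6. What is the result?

F#3 G##3 G3 Bb3 C##5 G5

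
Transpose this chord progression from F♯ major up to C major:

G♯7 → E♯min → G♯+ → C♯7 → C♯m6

D7 Bmin D+ G7 Gm6

F♯ major up to C major is a diminished fifth; each chord root moves by that interval while the quality stays the same.
G♯7: root G♯ up a diminished fifth → D, giving D7.
E♯min: root E♯ up a diminished fifth → B, giving Bmin.
G♯+: root G♯ up a diminished fifth → D, giving D+.
C♯7: root C♯ up a diminished fifth → G, giving G7.
C♯m6: root C♯ up a diminished fifth → G, giving Gm6.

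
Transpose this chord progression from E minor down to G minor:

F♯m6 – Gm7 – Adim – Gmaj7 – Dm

E minor down to G minor is a major sixth; each chord root moves by that interval while the quality stays the same.
F♯m6: root F♯ down a major sixth → A, giving Am6.
Gm7: root G down a major sixth → Bb, giving Bbm7.
Adim: root A down a major sixth → C, giving Cdim.
Gmaj7: root G down a major sixth → Bb, giving Bbmaj7.
Dm: root D down a major sixth → F, giving Fm.

Am6 Bbm7 Cdim Bbmaj7 Fm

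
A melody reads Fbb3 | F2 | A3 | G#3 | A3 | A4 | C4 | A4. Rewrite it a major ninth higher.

Gbb4 G3 B4 A#4 B4 B5 D5 B5

Fbb3 → Gbb4
F2 → G3
A3 → B4
G#3 → A#4
A3 → B4
A4 → B5
C4 → D5
A4 → B5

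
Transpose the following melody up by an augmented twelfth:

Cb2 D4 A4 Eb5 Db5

G3 A#5 E#6 B6 A6

Cb2 up an augmented twelfth is G3.
D4 up an augmented twelfth is A#5.
A4: a twelfth up reaches E, and 20 semitones makes it E#6.
Eb5 up an augmented twelfth is B6.
An augmented twelfth up from Db5 gives A6.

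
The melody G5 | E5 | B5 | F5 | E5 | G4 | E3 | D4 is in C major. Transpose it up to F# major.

C major to F# major up is an augmented fourth, so every note moves up by that interval.
G5 to C#6
E5 to A#5
B5 to E#6
F5 to B5
E5 to A#5
G4 to C#5
E3 to A#3
D4 to G#4

C#6 A#5 E#6 B5 A#5 C#5 A#3 G#4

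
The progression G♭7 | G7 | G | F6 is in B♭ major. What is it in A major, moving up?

F7 F#7 F# E6

B♭ major up to A major is a major seventh; each chord root moves by that interval while the quality stays the same.
G♭7: root G♭ up a major seventh → F, giving F7.
G7: root G up a major seventh → F#, giving F#7.
G: root G up a major seventh → F#, giving F#.
F6: root F up a major seventh → E, giving E6.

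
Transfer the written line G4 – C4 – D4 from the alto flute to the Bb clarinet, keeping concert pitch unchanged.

E4 A3 B3

First find concert pitch: the alto flute sounds a perfect fourth below written, so G4 C4 D4 sounds D4 G3 A3.
Then write for Bb clarinet: it sounds a major second below written, so the part must be a major second above concert.
D4 → E4
G3 → A3
A3 → B3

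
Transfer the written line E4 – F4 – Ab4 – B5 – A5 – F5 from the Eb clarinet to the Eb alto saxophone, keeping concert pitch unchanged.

E5 F5 Ab5 B6 A6 F6

First find concert pitch: the Eb clarinet sounds a minor third above written, so E4 F4 Ab4 B5 A5 F5 sounds G4 Ab4 Cb5 D6 C6 Ab5.
Then write for Eb alto saxophone: it sounds a major sixth below written, so the part must be a major sixth above concert.
G4 → E5
Ab4 → F5
Cb5 → Ab5
D6 → B6
C6 → A6
Ab5 → F6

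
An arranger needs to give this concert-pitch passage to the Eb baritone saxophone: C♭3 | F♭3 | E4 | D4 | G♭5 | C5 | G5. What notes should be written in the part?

Ab4 Db5 C#6 B5 Eb7 A6 E7

Written C4 sounds as Eb2 on the Eb baritone saxophone, so concert pitches are written a major thirteenth up.
Cb3 -> Ab4
Fb3 -> Db5
E4 -> C#6
D4 -> B5
Gb5 -> Eb7
C5 -> A6
G5 -> E7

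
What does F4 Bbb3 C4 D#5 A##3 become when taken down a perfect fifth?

Bb3 Ebb3 F3 G#4 D##3

F4 to Bb3
Bbb3 to Ebb3
C4 to F3
D#5 to G#4
A##3 to D##3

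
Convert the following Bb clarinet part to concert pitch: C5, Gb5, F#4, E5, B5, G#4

Bb4 Fb5 E4 D5 A5 F#4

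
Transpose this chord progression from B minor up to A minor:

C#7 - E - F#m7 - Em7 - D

B7 D Em7 Dm7 C

B minor up to A minor is a minor seventh; each chord root moves by that interval while the quality stays the same.
C#7: root C# up a minor seventh → B, giving B7.
E: root E up a minor seventh → D, giving D.
F#m7: root F# up a minor seventh → E, giving Em7.
Em7: root E up a minor seventh → D, giving Dm7.
D: root D up a minor seventh → C, giving C.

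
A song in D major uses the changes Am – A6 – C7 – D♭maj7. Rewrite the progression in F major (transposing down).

Cm C6 Eb7 Fbmaj7

D major down to F major is a major sixth; each chord root moves by that interval while the quality stays the same.
Am: root A down a major sixth → C, giving Cm.
A6: root A down a major sixth → C, giving C6.
C7: root C down a major sixth → Eb, giving Eb7.
D♭maj7: root D♭ down a major sixth → Fb, giving Fbmaj7.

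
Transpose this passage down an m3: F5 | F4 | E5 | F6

D5 D4 C#5 D6

F5 gives D5
F4 gives D4
E5 gives C#5
F6 gives D6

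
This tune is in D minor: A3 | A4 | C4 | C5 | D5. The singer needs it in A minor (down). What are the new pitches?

D minor to A minor down is a perfect fourth, so every note moves down by that interval.
A3 gives E3
A4 gives E4
C4 gives G3
C5 gives G4
D5 gives A4

E3 E4 G3 G4 A4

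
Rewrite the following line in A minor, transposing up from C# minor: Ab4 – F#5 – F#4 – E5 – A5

C# minor to A minor up is a minor sixth, so every note moves up by that interval.
Ab4 gives Fb5
F#5 gives D6
F#4 gives D5
E5 gives C6
A5 gives F6

Fb5 D6 D5 C6 F6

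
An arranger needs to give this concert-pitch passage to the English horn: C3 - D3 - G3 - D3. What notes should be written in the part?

G3 A3 D4 A3

Written C4 sounds as F3 on the English horn, so concert pitches are written a perfect fifth up.
C3 gives G3
D3 gives A3
G3 gives D4
D3 gives A3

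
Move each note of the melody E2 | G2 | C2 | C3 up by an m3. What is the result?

G2 Bb2 Eb2 Eb3

E2 → G2
G2 → Bb2
C2 → Eb2
C3 → Eb3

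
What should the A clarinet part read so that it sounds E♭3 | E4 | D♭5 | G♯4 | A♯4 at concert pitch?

Gb3 G4 Fb5 B4 C#5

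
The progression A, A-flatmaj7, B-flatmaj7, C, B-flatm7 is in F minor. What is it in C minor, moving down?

F minor down to C minor is a perfect fourth; each chord root moves by that interval while the quality stays the same.
A: root A down a perfect fourth → E, giving E.
A-flatmaj7: root A-flat down a perfect fourth → Eb, giving Ebmaj7.
B-flatmaj7: root B-flat down a perfect fourth → F, giving Fmaj7.
C: root C down a perfect fourth → G, giving G.
B-flatm7: root B-flat down a perfect fourth → F, giving Fm7.

E Ebmaj7 Fmaj7 G Fm7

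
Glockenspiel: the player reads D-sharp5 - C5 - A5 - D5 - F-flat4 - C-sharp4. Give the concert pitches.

D#7 C7 A7 D7 Fb6 C#6

Written C4 on the glockenspiel sounds as C6, a perfect fifteenth higher; apply that shift to every note.
D#5 → D#7
C5 → C7
A5 → A7
D5 → D7
Fb4 → Fb6
C#4 → C#6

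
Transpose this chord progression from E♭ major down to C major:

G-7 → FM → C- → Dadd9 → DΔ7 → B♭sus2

E♭ major down to C major is a minor third; each chord root moves by that interval while the quality stays the same.
G-7: root G down a minor third → E, giving E-7.
FM: root F down a minor third → D, giving DM.
C-: root C down a minor third → A, giving A-.
Dadd9: root D down a minor third → B, giving Badd9.
DΔ7: root D down a minor third → B, giving BΔ7.
B♭sus2: root B♭ down a minor third → G, giving Gsus2.

E-7 DM A- Badd9 BΔ7 Gsus2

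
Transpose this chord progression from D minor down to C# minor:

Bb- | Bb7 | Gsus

A- A7 F#sus

D minor down to C# minor is a minor second; each chord root moves by that interval while the quality stays the same.
Bb-: root Bb down a minor second → A, giving A-.
Bb7: root Bb down a minor second → A, giving A7.
Gsus: root G down a minor second → F#, giving F#sus.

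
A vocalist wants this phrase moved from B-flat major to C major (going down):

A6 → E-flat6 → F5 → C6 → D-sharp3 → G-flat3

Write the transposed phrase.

B5 F5 G4 D5 E#2 Ab2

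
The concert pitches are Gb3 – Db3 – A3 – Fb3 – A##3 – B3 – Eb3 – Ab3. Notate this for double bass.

Written C4 sounds as C3 on the double bass, so concert pitches are written a perfect octave up.
Gb3 becomes Gb4
Db3 becomes Db4
A3 becomes A4
Fb3 becomes Fb4
A##3 becomes A##4
B3 becomes B4
Eb3 becomes Eb4
Ab3 becomes Ab4

Gb4 Db4 A4 Fb4 A##4 B4 Eb4 Ab4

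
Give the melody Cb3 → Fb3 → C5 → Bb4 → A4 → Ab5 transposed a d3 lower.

A diminished third down from Cb3 gives A2.
A diminished third down from Fb3 gives D3.
C5 down a diminished third is A#4.
A diminished third down from Bb4 gives G#4.
A4 down a diminished third is F##4.
A diminished third down from Ab5 gives F#5.

A2 D3 A#4 G#4 F##4 F#5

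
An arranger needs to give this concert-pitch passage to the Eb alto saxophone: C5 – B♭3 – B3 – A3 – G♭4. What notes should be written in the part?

A5 G4 G#4 F#4 Eb5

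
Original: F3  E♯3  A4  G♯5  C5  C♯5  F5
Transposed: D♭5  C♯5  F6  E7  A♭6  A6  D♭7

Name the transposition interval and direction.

up a minor thirteenth

From F3 to Db5 is 13 letter names — a thirteenth of some quality.
F3 to Db5 is 20 semitones, which makes it a minor thirteenth; the second version is higher, so the direction is up.
Checking another pair — F5 → Db7 — gives the same interval.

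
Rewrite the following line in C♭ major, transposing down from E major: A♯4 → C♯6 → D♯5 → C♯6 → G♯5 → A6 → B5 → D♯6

From E down to C♭ is an augmented third; apply that to each pitch.
A#4 gives F4
C#6 gives Ab5
D#5 gives Bb4
C#6 gives Ab5
G#5 gives Eb5
A6 gives Fb6
B5 gives Gb5
D#6 gives Bb5

F4 Ab5 Bb4 Ab5 Eb5 Fb6 Gb5 Bb5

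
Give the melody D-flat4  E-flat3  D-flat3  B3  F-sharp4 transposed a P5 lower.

Gb3 Ab2 Gb2 E3 B3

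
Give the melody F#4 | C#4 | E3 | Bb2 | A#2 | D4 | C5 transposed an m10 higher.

A5 E5 G4 Db4 C#4 F5 Eb6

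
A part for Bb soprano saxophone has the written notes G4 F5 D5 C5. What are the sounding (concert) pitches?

F4 Eb5 C5 Bb4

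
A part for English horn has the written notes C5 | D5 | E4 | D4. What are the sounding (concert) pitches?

F4 G4 A3 G3

Written C4 on the English horn sounds as F3, a perfect fifth lower; apply that shift to every note.
C5 → F4
D5 → G4
E4 → A3
D4 → G3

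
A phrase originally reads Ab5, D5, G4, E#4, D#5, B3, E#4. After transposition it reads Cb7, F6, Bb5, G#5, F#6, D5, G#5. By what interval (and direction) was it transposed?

up a minor tenth

Take the first pair: Ab5 → Cb7. A to C spans 10 letter names, so the interval is some kind of tenth.
Ab5 to Cb7 is 15 semitones, which makes it a minor tenth; the second version is higher, so the direction is up.
Checking another pair — E#4 → G#5 — gives the same interval.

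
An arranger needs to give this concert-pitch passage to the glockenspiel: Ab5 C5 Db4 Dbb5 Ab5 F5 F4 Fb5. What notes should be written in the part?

Ab3 C3 Db2 Dbb3 Ab3 F3 F2 Fb3

The glockenspiel sounds a perfect fifteenth above written, so the written part must be a perfect fifteenth below concert — transpose each note down.
Ab5 becomes Ab3
C5 becomes C3
Db4 becomes Db2
Dbb5 becomes Dbb3
Ab5 becomes Ab3
F5 becomes F3
F4 becomes F2
Fb5 becomes Fb3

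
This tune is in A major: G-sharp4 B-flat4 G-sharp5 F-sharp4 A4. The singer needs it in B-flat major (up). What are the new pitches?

A major to B-flat major up is a minor second, so every note moves up by that interval.
G#4 -> A4
Bb4 -> Cb5
G#5 -> A5
F#4 -> G4
A4 -> Bb4

A4 Cb5 A5 G4 Bb4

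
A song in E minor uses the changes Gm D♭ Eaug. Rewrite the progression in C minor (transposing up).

Ebm Bbb Caug

E minor up to C minor is a minor sixth; each chord root moves by that interval while the quality stays the same.
Gm: root G up a minor sixth → Eb, giving Ebm.
D♭: root D♭ up a minor sixth → Bbb, giving Bbb.
Eaug: root E up a minor sixth → C, giving Caug.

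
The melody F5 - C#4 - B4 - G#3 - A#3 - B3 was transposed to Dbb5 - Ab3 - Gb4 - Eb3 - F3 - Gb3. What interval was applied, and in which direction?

Take the first pair: F5 → Dbb5. F to D spans 3 letter names, so the interval is some kind of third.
Dbb5 to F5 is 5 semitones, which makes it an augmented third; the second version is lower, so the direction is down.
Checking another pair — B3 → Gb3 — gives the same interval.

down an augmented third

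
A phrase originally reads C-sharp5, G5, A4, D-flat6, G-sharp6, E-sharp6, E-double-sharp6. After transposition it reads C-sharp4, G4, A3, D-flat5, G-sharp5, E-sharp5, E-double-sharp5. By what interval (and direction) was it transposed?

Take the first pair: C#5 → C#4. C to C spans 8 letter names, so the interval is some kind of octave.
C#4 to C#5 is 12 semitones, which makes it a perfect octave; the second version is lower, so the direction is down.
Checking another pair — E##6 → E##5 — gives the same interval.

down a perfect octave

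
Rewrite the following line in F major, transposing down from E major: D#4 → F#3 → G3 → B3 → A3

From E down to F is a major seventh; apply that to each pitch.
D#4 to E3
F#3 to G2
G3 to Ab2
B3 to C3
A3 to Bb2

E3 G2 Ab2 C3 Bb2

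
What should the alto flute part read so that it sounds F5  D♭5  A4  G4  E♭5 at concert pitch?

The alto flute sounds a perfect fourth below written, so the written part must be a perfect fourth above concert — transpose each note up.
F5 becomes Bb5
Db5 becomes Gb5
A4 becomes D5
G4 becomes C5
Eb5 becomes Ab5

Bb5 Gb5 D5 C5 Ab5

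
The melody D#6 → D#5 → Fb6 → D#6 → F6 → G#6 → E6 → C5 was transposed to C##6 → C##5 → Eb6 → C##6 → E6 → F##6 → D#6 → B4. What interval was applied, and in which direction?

down a minor second

Take the first pair: D#6 → C##6. D to C spans 2 letter names, so the interval is some kind of second.
C##6 to D#6 is 1 semitone, which makes it a minor second; the second version is lower, so the direction is down.
Checking another pair — C5 → B4 — gives the same interval.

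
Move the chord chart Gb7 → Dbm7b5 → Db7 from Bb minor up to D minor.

Bb7 Fm7b5 F7

Bb minor up to D minor is a major third; each chord root moves by that interval while the quality stays the same.
Gb7: root Gb up a major third → Bb, giving Bb7.
Dbm7b5: root Db up a major third → F, giving Fm7b5.
Db7: root Db up a major third → F, giving F7.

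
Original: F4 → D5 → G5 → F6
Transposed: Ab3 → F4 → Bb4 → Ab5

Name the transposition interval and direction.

Take the first pair: F4 → Ab3. F to A spans 6 letter names, so the interval is some kind of sixth.
Ab3 to F4 is 9 semitones, which makes it a major sixth; the second version is lower, so the direction is down.
Checking another pair — F6 → Ab5 — gives the same interval.

down a major sixth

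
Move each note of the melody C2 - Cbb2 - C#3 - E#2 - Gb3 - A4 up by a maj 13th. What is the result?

A3 Abb3 A#4 C##4 Eb5 F#6

C2 becomes A3
Cbb2 becomes Abb3
C#3 becomes A#4
E#2 becomes C##4
Gb3 becomes Eb5
A4 becomes F#6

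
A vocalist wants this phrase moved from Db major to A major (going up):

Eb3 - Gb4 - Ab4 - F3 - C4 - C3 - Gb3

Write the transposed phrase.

B3 D5 E5 C#4 G#4 G#3 D4

From Db up to A is an augmented fifth; apply that to each pitch.
Eb3 gives B3
Gb4 gives D5
Ab4 gives E5
F3 gives C#4
C4 gives G#4
C3 gives G#3
Gb3 gives D4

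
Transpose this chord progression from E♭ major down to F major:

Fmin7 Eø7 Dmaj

Gmin7 F#ø7 Emaj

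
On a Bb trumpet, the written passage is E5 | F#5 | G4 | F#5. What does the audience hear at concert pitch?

D5 E5 F4 E5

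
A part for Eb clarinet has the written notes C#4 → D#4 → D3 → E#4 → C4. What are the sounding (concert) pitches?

Written C4 on the Eb clarinet sounds as Eb4, a minor third higher; apply that shift to every note.
C#4 gives E4
D#4 gives F#4
D3 gives F3
E#4 gives G#4
C4 gives Eb4

E4 F#4 F3 G#4 Eb4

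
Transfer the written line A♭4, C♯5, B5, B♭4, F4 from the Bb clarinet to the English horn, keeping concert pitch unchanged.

First find concert pitch: the Bb clarinet sounds a major second below written, so A♭4 C♯5 B5 B♭4 F4 sounds Gb4 B4 A5 Ab4 Eb4.
Then write for English horn: it sounds a perfect fifth below written, so the part must be a perfect fifth above concert.
Gb4 → Db5
B4 → F#5
A5 → E6
Ab4 → Eb5
Eb4 → Bb4

Db5 F#5 E6 Eb5 Bb4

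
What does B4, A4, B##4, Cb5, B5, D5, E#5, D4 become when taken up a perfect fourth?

E5 D5 E##5 Fb5 E6 G5 A#5 G4

B4 up a perfect fourth is E5.
A perfect fourth up from A4 gives D5.
B##4 up a perfect fourth is E##5.
Cb5 up a perfect fourth is Fb5.
A perfect fourth up from B5 gives E6.
A perfect fourth up from D5 gives G5.
E#5 up a perfect fourth is A#5.
A perfect fourth up from D4 gives G4.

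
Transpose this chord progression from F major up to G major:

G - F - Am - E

A G Bm F#

F major up to G major is a major second; each chord root moves by that interval while the quality stays the same.
G: root G up a major second → A, giving A.
F: root F up a major second → G, giving G.
Am: root A up a major second → B, giving Bm.
E: root E up a major second → F#, giving F#.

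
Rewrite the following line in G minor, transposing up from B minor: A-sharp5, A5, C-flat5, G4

F#6 F6 Abb5 Eb5

B minor to G minor up is a minor sixth, so every note moves up by that interval.
A#5 becomes F#6
A5 becomes F6
Cb5 becomes Abb5
G4 becomes Eb5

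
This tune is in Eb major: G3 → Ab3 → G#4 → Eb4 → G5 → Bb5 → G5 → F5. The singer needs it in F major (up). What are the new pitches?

From Eb up to F is a major second; apply that to each pitch.
G3 becomes A3
Ab3 becomes Bb3
G#4 becomes A#4
Eb4 becomes F4
G5 becomes A5
Bb5 becomes C6
G5 becomes A5
F5 becomes G5

A3 Bb3 A#4 F4 A5 C6 A5 G5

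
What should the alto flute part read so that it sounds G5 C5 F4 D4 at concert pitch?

C6 F5 Bb4 G4

The alto flute sounds a perfect fourth below written, so the written part must be a perfect fourth above concert — transpose each note up.
G5 → C6
C5 → F5
F4 → Bb4
D4 → G4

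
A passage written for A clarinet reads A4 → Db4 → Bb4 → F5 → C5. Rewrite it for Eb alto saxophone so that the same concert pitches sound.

First find concert pitch: the A clarinet sounds a minor third below written, so A4 Db4 Bb4 F5 C5 sounds F#4 Bb3 G4 D5 A4.
Then write for Eb alto saxophone: it sounds a major sixth below written, so the part must be a major sixth above concert.
F#4 → D#5
Bb3 → G4
G4 → E5
D5 → B5
A4 → F#5

D#5 G4 E5 B5 F#5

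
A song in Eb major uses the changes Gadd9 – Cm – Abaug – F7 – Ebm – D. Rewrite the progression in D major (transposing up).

Eb major up to D major is a major seventh; each chord root moves by that interval while the quality stays the same.
Gadd9: root G up a major seventh → F#, giving F#add9.
Cm: root C up a major seventh → B, giving Bm.
Abaug: root Ab up a major seventh → G, giving Gaug.
F7: root F up a major seventh → E, giving E7.
Ebm: root Eb up a major seventh → D, giving Dm.
D: root D up a major seventh → C#, giving C#.

F#add9 Bm Gaug E7 Dm C#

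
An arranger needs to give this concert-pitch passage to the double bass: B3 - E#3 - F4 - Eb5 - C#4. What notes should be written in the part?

B4 E#4 F5 Eb6 C#5

The double bass sounds a perfect octave below written, so the written part must be a perfect octave above concert — transpose each note up.
B3 to B4
E#3 to E#4
F4 to F5
Eb5 to Eb6
C#4 to C#5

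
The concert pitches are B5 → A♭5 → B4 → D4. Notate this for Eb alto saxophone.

G#6 F6 G#5 B4

Written C4 sounds as Eb3 on the Eb alto saxophone, so concert pitches are written a major sixth up.
B5 -> G#6
Ab5 -> F6
B4 -> G#5
D4 -> B4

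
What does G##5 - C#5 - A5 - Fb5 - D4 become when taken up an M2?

G##5 becomes A##5
C#5 becomes D#5
A5 becomes B5
Fb5 becomes Gb5
D4 becomes E4

A##5 D#5 B5 Gb5 E4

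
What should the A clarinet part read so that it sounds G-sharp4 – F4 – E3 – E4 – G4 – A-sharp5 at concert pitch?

B4 Ab4 G3 G4 Bb4 C#6

The A clarinet sounds a minor third below written, so the written part must be a minor third above concert — transpose each note up.
G#4 → B4
F4 → Ab4
E3 → G3
E4 → G4
G4 → Bb4
A#5 → C#6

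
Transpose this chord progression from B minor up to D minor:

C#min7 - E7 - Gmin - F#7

Emin7 G7 Bbmin A7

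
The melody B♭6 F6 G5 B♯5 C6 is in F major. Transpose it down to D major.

From F down to D is a minor third; apply that to each pitch.
Bb6 becomes G6
F6 becomes D6
G5 becomes E5
B#5 becomes G##5
C6 becomes A5

G6 D6 E5 G##5 A5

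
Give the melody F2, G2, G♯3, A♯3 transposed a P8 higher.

F2 gives F3
G2 gives G3
G#3 gives G#4
A#3 gives A#4

F3 G3 G#4 A#4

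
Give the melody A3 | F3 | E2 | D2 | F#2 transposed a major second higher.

B3 G3 F#2 E2 G#2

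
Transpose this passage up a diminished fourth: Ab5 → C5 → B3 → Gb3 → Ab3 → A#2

Dbb6 Fb5 Eb4 Cbb4 Dbb4 D3

Ab5 to Dbb6
C5 to Fb5
B3 to Eb4
Gb3 to Cbb4
Ab3 to Dbb4
A#2 to D3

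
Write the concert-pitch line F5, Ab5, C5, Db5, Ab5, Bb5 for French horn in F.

The French horn in F sounds a perfect fifth below written, so the written part must be a perfect fifth above concert — transpose each note up.
F5 to C6
Ab5 to Eb6
C5 to G5
Db5 to Ab5
Ab5 to Eb6
Bb5 to F6

C6 Eb6 G5 Ab5 Eb6 F6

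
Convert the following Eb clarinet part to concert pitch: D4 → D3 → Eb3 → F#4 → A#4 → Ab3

F4 F3 Gb3 A4 C#5 Cb4

Written C4 on the Eb clarinet sounds as Eb4, a minor third higher; apply that shift to every note.
D4 gives F4
D3 gives F3
Eb3 gives Gb3
F#4 gives A4
A#4 gives C#5
Ab3 gives Cb4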